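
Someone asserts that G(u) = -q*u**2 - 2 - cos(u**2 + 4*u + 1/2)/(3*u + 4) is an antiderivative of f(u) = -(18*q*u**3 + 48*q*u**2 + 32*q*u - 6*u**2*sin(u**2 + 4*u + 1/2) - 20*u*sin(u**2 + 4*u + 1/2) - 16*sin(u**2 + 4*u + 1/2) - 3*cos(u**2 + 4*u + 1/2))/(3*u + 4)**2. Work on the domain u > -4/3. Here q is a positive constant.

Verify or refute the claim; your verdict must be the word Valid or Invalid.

Valid: G'(u) = f(u).

d/du[G] = (-18*q*u**3 - 48*q*u**2 - 32*q*u + 6*u**2*sin(u**2 + 4*u + 1/2) + 20*u*sin(u**2 + 4*u + 1/2) + 16*sin(u**2 + 4*u + 1/2) + 3*cos(u**2 + 4*u + 1/2))/(9*u**2 + 24*u + 16)
This equals f(u) exactly, so the claim holds.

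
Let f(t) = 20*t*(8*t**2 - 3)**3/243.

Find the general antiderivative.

The substitution u = 4*t**2/3 - 1/2 works: f is exactly (dF/du)*(du/dt) for that inner function.
Check: d/dt[5*(8*t**2 - 3)**4/3888] = 10240*t**7/243 - 1280*t**5/27 + 160*t**3/9 - 20*t/9, which equals f(t).

F(t) = 5*(8*t**2 - 3)**4/3888 + C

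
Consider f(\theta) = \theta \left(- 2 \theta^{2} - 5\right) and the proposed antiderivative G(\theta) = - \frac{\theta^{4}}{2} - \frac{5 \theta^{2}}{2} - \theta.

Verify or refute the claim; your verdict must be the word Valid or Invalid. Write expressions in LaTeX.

d/d\theta[G] = - 2 \theta^{3} - 5 \theta - 1
d/d\theta[G] - f(\theta) = -1 != 0.

Invalid: d/d\theta[G] - f = -1, which is not 0.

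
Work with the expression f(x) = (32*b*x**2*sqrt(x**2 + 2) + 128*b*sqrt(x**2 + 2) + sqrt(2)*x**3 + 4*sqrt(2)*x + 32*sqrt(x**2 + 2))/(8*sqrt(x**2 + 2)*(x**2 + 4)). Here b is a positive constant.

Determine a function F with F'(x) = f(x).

A first test for any F(x): its x-derivative must equal f(x) identically.
Check: d/dx[(32*b*x + sqrt(2)*sqrt(x**2 + 2) + 16*atan(x/2))/8] = (32*b*x**2*sqrt(x**2 + 2) + 128*b*sqrt(x**2 + 2) + sqrt(2)*x**3 + 4*sqrt(2)*x + 32*sqrt(x**2 + 2))/(8*x**2*sqrt(x**2 + 2) + 32*sqrt(x**2 + 2)), which equals f(x).

An antiderivative is F(x) = (32*b*x + sqrt(2)*sqrt(x**2 + 2) + 16*atan(x/2))/8.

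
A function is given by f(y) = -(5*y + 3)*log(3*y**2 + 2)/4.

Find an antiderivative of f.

An antiderivative is F(y) = -5*y**2*log(3*y**2 + 2)/8 + 5*y**2/8 - 3*y*log(3*y**2 + 2)/4 + 3*y/2 - 5*log(y**2 + 2/3)/12 - sqrt(6)*atan(sqrt(6)*y/2)/2.

Recover f(y) by differentiating a candidate F(y); any mismatch rules it out.
Check: d/dy[-5*y**2*log(3*y**2 + 2)/8 + 5*y**2/8 - 3*y*log(3*y**2 + 2)/4 + 3*y/2 - 5*log(y**2 + 2/3)/12 - sqrt(6)*atan(sqrt(6)*y/2)/2] = -5*y*log(3*y**2 + 2)/4 - 3*log(3*y**2 + 2)/4, which equals f(y).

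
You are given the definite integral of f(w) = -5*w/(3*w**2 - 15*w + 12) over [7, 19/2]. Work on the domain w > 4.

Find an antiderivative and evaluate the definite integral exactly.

Factor the denominator (3*(w - 4)*(w - 1)) and decompose: f = 5/(9*(w - 1)) - 20/(9*(w - 4)); each piece integrates to a log, atan, or power term.
F(w) = 5*(-4*log(w - 4) + log(w - 1))/9 is an antiderivative of f.
Check: d/dw[5*(-4*log(w - 4) + log(w - 1))/9] = -5*w/(3*w**2 - 15*w + 12) = f(w).
F(19/2) = -20*log(11/2)/9 + 5*log(17/2)/9; F(7) = -20*log(3)/9 + 5*log(6)/9.
Integral = F(19/2) - F(7) = -20*log(11/2)/9 - 5*log(6)/9 + 5*log(17/2)/9 + 20*log(3)/9.

Antiderivative: F(w) = 5*(-4*log(w - 4) + log(w - 1))/9; value = -20*log(11/2)/9 - 5*log(6)/9 + 5*log(17/2)/9 + 20*log(3)/9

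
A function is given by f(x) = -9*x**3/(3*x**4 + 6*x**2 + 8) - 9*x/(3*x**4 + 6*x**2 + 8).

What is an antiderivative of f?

An antiderivative is F(x) = -3*log(x**4/2 + x**2 + 4/3)/4.

The substitution u = x**4/2 + x**2 + 4/3 works: f is exactly (dF/du)*(du/dx) for that inner function.
Check: d/dx[-3*log(x**4/2 + x**2 + 4/3)/4] = (-9*x**3 - 9*x)/(3*x**4 + 6*x**2 + 8), which equals f(x).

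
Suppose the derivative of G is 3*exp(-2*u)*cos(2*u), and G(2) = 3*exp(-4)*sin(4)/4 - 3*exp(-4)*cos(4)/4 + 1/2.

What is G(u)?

Recover the given G'(u) by differentiating a candidate G(u); any mismatch rules it out.
A general antiderivative is 3*exp(-2*u)*sin(2*u)/4 - 3*exp(-2*u)*cos(2*u)/4 + C.
The condition gives C = 3*exp(-4)*sin(4)/4 - 3*exp(-4)*cos(4)/4 + 1/2 - (3*exp(-4)*sin(4)/4 - 3*exp(-4)*cos(4)/4) = 1/2.
So G(u) = 1/2 + 3*exp(-2*u)*sin(2*u)/4 - 3*exp(-2*u)*cos(2*u)/4.
Check: d/du[1/2 + 3*exp(-2*u)*sin(2*u)/4 - 3*exp(-2*u)*cos(2*u)/4] = 3*exp(-2*u)*cos(2*u) = G'(u).

G(u) = 1/2 + 3*exp(-2*u)*sin(2*u)/4 - 3*exp(-2*u)*cos(2*u)/4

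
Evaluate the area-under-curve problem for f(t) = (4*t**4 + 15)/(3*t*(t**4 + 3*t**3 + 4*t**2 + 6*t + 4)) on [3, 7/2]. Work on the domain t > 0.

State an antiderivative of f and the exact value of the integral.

Antiderivative: F(t) = -(-45*log(t) + 76*log(t + 1) - 79*log(t + 2) + 31*sqrt(2)*atan(sqrt(2)*t/2))/36; value = -79*log(5)/36 - 19*log(9/2)/9 - 31*sqrt(2)*atan(7*sqrt(2)/4)/36 - 5*log(3)/4 + 31*sqrt(2)*atan(3*sqrt(2)/2)/36 + 5*log(7/2)/4 + 19*log(4)/9 + 79*log(11/2)/36

The denominator factors as 3*t*(t + 1)*(t + 2)*(t**2 + 2); partial fractions split f into directly integrable pieces: -31/(18*(t**2 + 2)) + 79/(36*(t + 2)) - 19/(9*(t + 1)) + 5/(4*t).
F(t) = -(-45*log(t) + 76*log(t + 1) - 79*log(t + 2) + 31*sqrt(2)*atan(sqrt(2)*t/2))/36 is an antiderivative of f.
Check: d/dt[-(-45*log(t) + 76*log(t + 1) - 79*log(t + 2) + 31*sqrt(2)*atan(sqrt(2)*t/2))/36] = (4*t**4 + 15)/(3*t**5 + 9*t**4 + 12*t**3 + 18*t**2 + 12*t), which equals f(t).
F(7/2) = -19*log(9/2)/9 - 31*sqrt(2)*atan(7*sqrt(2)/4)/36 + 5*log(7/2)/4 + 79*log(11/2)/36; F(3) = -19*log(4)/9 - 31*sqrt(2)*atan(3*sqrt(2)/2)/36 + 5*log(3)/4 + 79*log(5)/36.
Integral = F(7/2) - F(3) = -79*log(5)/36 - 19*log(9/2)/9 - 31*sqrt(2)*atan(7*sqrt(2)/4)/36 - 5*log(3)/4 + 31*sqrt(2)*atan(3*sqrt(2)/2)/36 + 5*log(7/2)/4 + 19*log(4)/9 + 79*log(11/2)/36.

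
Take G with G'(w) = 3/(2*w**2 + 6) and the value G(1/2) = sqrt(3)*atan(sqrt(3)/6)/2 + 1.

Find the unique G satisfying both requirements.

G(w) = (sqrt(3)*atan(sqrt(3)*w/3) + 2)/2

A first test for any G(w): its w-derivative must equal the given G'(w).
A general antiderivative is sqrt(3)*atan(sqrt(3)*w/3)/2 + C.
The condition gives C = sqrt(3)*atan(sqrt(3)/6)/2 + 1 - (sqrt(3)*atan(sqrt(3)/6)/2) = 1.
So G(w) = (sqrt(3)*atan(sqrt(3)*w/3) + 2)/2.
Check: d/dw[(sqrt(3)*atan(sqrt(3)*w/3) + 2)/2] = 3/(2*w**2 + 6) = G'(w).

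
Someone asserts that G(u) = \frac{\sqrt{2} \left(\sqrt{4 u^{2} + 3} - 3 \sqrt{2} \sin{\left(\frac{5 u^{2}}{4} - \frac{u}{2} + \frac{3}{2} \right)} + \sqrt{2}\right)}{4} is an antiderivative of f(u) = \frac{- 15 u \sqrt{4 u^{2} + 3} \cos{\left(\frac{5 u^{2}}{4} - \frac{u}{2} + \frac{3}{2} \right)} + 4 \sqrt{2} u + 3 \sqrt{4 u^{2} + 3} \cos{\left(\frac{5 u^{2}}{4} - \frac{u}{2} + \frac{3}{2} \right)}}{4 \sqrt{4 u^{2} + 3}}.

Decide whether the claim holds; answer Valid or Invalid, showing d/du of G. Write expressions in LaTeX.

d/du[G] = \frac{- 15 u \sqrt{4 u^{2} + 3} \cos{\left(\frac{5 u^{2}}{4} - \frac{u}{2} + \frac{3}{2} \right)} + 4 \sqrt{2} u + 3 \sqrt{4 u^{2} + 3} \cos{\left(\frac{5 u^{2}}{4} - \frac{u}{2} + \frac{3}{2} \right)}}{4 \sqrt{4 u^{2} + 3}}
This equals f(u) exactly, so the claim holds.

Valid. The derivative of G reproduces f.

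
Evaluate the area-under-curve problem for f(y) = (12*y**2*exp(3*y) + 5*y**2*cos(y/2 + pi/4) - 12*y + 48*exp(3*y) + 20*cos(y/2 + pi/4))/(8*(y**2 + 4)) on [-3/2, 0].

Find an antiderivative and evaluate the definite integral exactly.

Antiderivative: F(y) = exp(3*y)/2 - 3*log(y**2 + 4)/4 + 5*sin(y/2 + pi/4)/4; value = -3*log(4)/4 - 5*cos(3/4 + pi/4)/4 - exp(-9/2)/2 + 1/2 + 5*sqrt(2)/8 + 3*log(25/4)/4

Any candidate F(y) must reproduce f(y) exactly when differentiated.
F(y) = exp(3*y)/2 - 3*log(y**2 + 4)/4 + 5*sin(y/2 + pi/4)/4 is an antiderivative of f.
Check: d/dy[exp(3*y)/2 - 3*log(y**2 + 4)/4 + 5*sin(y/2 + pi/4)/4] = (12*y**2*exp(3*y) + 5*y**2*cos(y/2 + pi/4) - 12*y + 48*exp(3*y) + 20*cos(y/2 + pi/4))/(8*y**2 + 32), which equals f(y).
F(0) = -3*log(4)/4 + 1/2 + 5*sqrt(2)/8; F(-3/2) = -3*log(25/4)/4 + exp(-9/2)/2 + 5*cos(3/4 + pi/4)/4.
Integral = F(0) - F(-3/2) = -3*log(4)/4 - 5*cos(3/4 + pi/4)/4 - exp(-9/2)/2 + 1/2 + 5*sqrt(2)/8 + 3*log(25/4)/4.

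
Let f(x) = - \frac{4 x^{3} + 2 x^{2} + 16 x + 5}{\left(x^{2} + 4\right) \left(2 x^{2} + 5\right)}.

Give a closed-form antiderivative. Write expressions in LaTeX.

Check any antiderivative F(x) by computing F'(x) and comparing it with f(x).
Check: d/dx[- \log{\left(x^{2} + \frac{5}{2} \right)} - \frac{\operatorname{atan}{\left(\frac{x}{2} \right)}}{2}] = \frac{- 4 x^{3} - 2 x^{2} - 16 x - 5}{2 x^{4} + 13 x^{2} + 20}, which equals f(x).

An antiderivative is F(x) = - \log{\left(x^{2} + \frac{5}{2} \right)} - \frac{\operatorname{atan}{\left(\frac{x}{2} \right)}}{2}.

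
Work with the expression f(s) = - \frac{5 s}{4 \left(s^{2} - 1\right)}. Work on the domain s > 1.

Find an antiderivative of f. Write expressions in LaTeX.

Factor the denominator (4 \left(s - 1\right) \left(s + 1\right)) and decompose: f = - \frac{5}{8 \left(s + 1\right)} - \frac{5}{8 \left(s - 1\right)}; each piece integrates to a log, atan, or power term.
Check: d/ds[- \frac{5 \log{\left(s^{2} - 1 \right)}}{8}] = - \frac{5 s}{4 s^{2} - 4}, which equals f(s).

An antiderivative is F(s) = - \frac{5 \log{\left(s^{2} - 1 \right)}}{8}.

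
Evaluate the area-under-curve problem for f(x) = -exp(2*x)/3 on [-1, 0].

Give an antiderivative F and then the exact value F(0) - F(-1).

Differentiate the proposed F(x) back; it has to land on f(x) exactly.
F(x) = -exp(2*x)/6 is an antiderivative of f.
Check: d/dx[-exp(2*x)/6] = -exp(2*x)/3 = f(x).
F(0) = -1/6; F(-1) = -exp(-2)/6.
Integral = F(0) - F(-1) = -1/6 + exp(-2)/6.

Antiderivative: F(x) = -exp(2*x)/6; value = -1/6 + exp(-2)/6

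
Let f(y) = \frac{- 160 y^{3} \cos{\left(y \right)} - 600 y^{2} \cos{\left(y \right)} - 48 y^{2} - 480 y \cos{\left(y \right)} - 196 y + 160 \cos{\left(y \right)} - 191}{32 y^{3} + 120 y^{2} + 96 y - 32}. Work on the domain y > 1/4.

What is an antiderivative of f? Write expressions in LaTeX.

An antiderivative is F(y) = - \frac{12 y \log{\left(4 y - 1 \right)} + 40 y \sin{\left(y \right)} + 24 \log{\left(4 y - 1 \right)} + 80 \sin{\left(y \right)} - 1}{8 \left(y + 2\right)}.

Whatever form F(y) takes, F'(y) = f(y) is non-negotiable.
Check: d/dy[- \frac{12 y \log{\left(4 y - 1 \right)} + 40 y \sin{\left(y \right)} + 24 \log{\left(4 y - 1 \right)} + 80 \sin{\left(y \right)} - 1}{8 \left(y + 2\right)}] = \frac{- 160 y^{3} \cos{\left(y \right)} - 600 y^{2} \cos{\left(y \right)} - 48 y^{2} - 480 y \cos{\left(y \right)} - 196 y + 160 \cos{\left(y \right)} - 191}{32 y^{3} + 120 y^{2} + 96 y - 32} = f(y).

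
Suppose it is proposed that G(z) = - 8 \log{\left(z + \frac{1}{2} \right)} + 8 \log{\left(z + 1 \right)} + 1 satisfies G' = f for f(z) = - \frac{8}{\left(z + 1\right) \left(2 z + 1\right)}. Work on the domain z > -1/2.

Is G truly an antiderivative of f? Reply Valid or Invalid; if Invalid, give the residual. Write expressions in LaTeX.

d/dz[G] = - \frac{8}{2 z^{2} + 3 z + 1}
This equals f(z) exactly, so the claim holds.

Valid - the claim checks out under differentiation.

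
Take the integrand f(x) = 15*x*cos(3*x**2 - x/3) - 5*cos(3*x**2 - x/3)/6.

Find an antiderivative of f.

An antiderivative is F(x) = 5*sin(3*x**2 - x/3)/2.

The substitution u = 3*x**2 - x/3 works: f is exactly (dF/du)*(du/dx) for that inner function.
Check: d/dx[5*sin(3*x**2 - x/3)/2] = 15*x*cos(3*x**2 - x/3) - 5*cos(3*x**2 - x/3)/6 = f(x).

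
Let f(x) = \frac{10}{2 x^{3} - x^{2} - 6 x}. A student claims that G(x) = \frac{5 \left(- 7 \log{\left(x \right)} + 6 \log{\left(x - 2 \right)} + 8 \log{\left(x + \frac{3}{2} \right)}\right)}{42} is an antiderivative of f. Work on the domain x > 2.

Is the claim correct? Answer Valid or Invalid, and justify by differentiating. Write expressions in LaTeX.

Invalid: d/dx[G] - f = \frac{5}{6 x}, which is not 0.

d/dx[G] = \frac{10 x^{2} - 5 x + 30}{12 x^{3} - 6 x^{2} - 36 x}
d/dx[G] - f(x) = \frac{5}{6 x} != 0.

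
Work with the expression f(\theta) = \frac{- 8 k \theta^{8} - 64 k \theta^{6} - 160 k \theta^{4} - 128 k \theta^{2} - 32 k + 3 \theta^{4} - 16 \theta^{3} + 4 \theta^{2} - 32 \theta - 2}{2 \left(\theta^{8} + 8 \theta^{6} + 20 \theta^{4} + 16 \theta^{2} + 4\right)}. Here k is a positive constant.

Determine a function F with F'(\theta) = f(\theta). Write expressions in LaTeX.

For F(\theta) to be correct the identity F'(\theta) - f(\theta) = 0 must hold.
Check: d/d\theta[- 4 k \theta + \frac{2 - \frac{\theta}{2}}{\theta^{4} + 4 \theta^{2} + 2}] = \frac{- 8 k \theta^{8} - 64 k \theta^{6} - 160 k \theta^{4} - 128 k \theta^{2} - 32 k + 3 \theta^{4} - 16 \theta^{3} + 4 \theta^{2} - 32 \theta - 2}{2 \theta^{8} + 16 \theta^{6} + 40 \theta^{4} + 32 \theta^{2} + 8}, which equals f(\theta).

An antiderivative is F(\theta) = - 4 k \theta + \frac{2 - \frac{\theta}{2}}{\theta^{4} + 4 \theta^{2} + 2}.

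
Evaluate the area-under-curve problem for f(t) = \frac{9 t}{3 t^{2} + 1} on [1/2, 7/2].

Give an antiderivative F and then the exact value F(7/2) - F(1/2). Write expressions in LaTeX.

The substitution u = 4 t^{2} + \frac{4}{3} works: f is exactly (dF/du)*(du/dt) for that inner function.
F(t) = \frac{3 \log{\left(4 t^{2} + \frac{4}{3} \right)}}{2} is an antiderivative of f.
Check: d/dt[\frac{3 \log{\left(4 t^{2} + \frac{4}{3} \right)}}{2}] = \frac{9 t}{3 t^{2} + 1} = f(t).
F(7/2) = \frac{3 \log{\left(\frac{151}{3} \right)}}{2}; F(1/2) = \frac{3 \log{\left(\frac{7}{3} \right)}}{2}.
Integral = F(7/2) - F(1/2) = - \frac{3 \log{\left(\frac{7}{3} \right)}}{2} + \frac{3 \log{\left(\frac{151}{3} \right)}}{2}.

Antiderivative: F(t) = \frac{3 \log{\left(4 t^{2} + \frac{4}{3} \right)}}{2}; value = - \frac{3 \log{\left(\frac{7}{3} \right)}}{2} + \frac{3 \log{\left(\frac{151}{3} \right)}}{2}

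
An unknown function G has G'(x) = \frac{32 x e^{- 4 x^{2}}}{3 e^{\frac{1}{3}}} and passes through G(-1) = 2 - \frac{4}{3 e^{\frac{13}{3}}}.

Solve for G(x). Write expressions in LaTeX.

G(x) = 2 - \frac{4 e^{- 4 x^{2}}}{3 e^{\frac{1}{3}}}

The substitution u = - 4 x^{2} - \frac{1}{3} works: G'(x) is exactly (dG/du)*(du/dx) for that inner function.
A general antiderivative is - \frac{4 e^{- 4 x^{2} - \frac{1}{3}}}{3} + C.
The condition gives C = 2 - \frac{4}{3 e^{\frac{13}{3}}} - (- \frac{4}{3 e^{\frac{13}{3}}}) = 2.
So G(x) = 2 - \frac{4 e^{- 4 x^{2}}}{3 e^{\frac{1}{3}}}.
Check: d/dx[2 - \frac{4 e^{- 4 x^{2}}}{3 e^{\frac{1}{3}}}] = \frac{32 x e^{- 4 x^{2}}}{3 e^{\frac{1}{3}}} = G'(x).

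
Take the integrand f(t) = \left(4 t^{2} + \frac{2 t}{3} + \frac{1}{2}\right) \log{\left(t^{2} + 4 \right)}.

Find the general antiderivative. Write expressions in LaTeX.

An antiderivative F(t) passes only if d/dt[F] lands on f(t) exactly.
Check: d/dt[\frac{- 16 t^{3} - 6 t^{2} + 3 t \left(8 t^{2} + 2 t + 3\right) \log{\left(t^{2} + 4 \right)} + 174 t + 24 \log{\left(t^{2} + 4 \right)} - 348 \operatorname{atan}{\left(\frac{t}{2} \right)}}{18}] = 4 t^{2} \log{\left(t^{2} + 4 \right)} + \frac{2 t \log{\left(t^{2} + 4 \right)}}{3} + \frac{\log{\left(t^{2} + 4 \right)}}{2}, which equals f(t).

F(t) = \frac{- 16 t^{3} - 6 t^{2} + 3 t \left(8 t^{2} + 2 t + 3\right) \log{\left(t^{2} + 4 \right)} + 174 t + 24 \log{\left(t^{2} + 4 \right)} - 348 \operatorname{atan}{\left(\frac{t}{2} \right)}}{18} + C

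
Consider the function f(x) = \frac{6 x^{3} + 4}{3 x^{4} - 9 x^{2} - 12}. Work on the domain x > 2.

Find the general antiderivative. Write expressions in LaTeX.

F(x) = \frac{13 \log{\left(x - 2 \right)}}{15} + \frac{11 \log{\left(x + 2 \right)}}{15} + \frac{\log{\left(x^{2} + 1 \right)}}{5} - \frac{4 \operatorname{atan}{\left(x \right)}}{15} + C

The denominator factors as 3 \left(x - 2\right) \left(x + 2\right) \left(x^{2} + 1\right); partial fractions split f into directly integrable pieces: \frac{2 \left(3 x - 2\right)}{15 \left(x^{2} + 1\right)} + \frac{11}{15 \left(x + 2\right)} + \frac{13}{15 \left(x - 2\right)}.
Check: d/dx[\frac{13 \log{\left(x - 2 \right)}}{15} + \frac{11 \log{\left(x + 2 \right)}}{15} + \frac{\log{\left(x^{2} + 1 \right)}}{5} - \frac{4 \operatorname{atan}{\left(x \right)}}{15}] = \frac{6 x^{3} + 4}{3 x^{4} - 9 x^{2} - 12} = f(x).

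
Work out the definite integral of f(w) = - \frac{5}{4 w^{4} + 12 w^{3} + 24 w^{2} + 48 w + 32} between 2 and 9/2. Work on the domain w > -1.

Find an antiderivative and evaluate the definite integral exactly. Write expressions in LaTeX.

Antiderivative: F(w) = \frac{- 16 \log{\left(w + 1 \right)} + 10 \log{\left(w + 2 \right)} + 3 \log{\left(w^{2} + 4 \right)} + 2 \operatorname{atan}{\left(\frac{w}{2} \right)}}{64}; value = - \frac{\log{\left(\frac{11}{2} \right)}}{4} - \frac{5 \log{\left(4 \right)}}{32} - \frac{3 \log{\left(8 \right)}}{64} - \frac{\pi}{128} + \frac{\operatorname{atan}{\left(\frac{9}{4} \right)}}{32} + \frac{3 \log{\left(\frac{97}{4} \right)}}{64} + \frac{\log{\left(3 \right)}}{4} + \frac{5 \log{\left(\frac{13}{2} \right)}}{32}

The denominator factors as 4 \left(w + 1\right) \left(w + 2\right) \left(w^{2} + 4\right); partial fractions split f into directly integrable pieces: \frac{3 w + 2}{32 \left(w^{2} + 4\right)} + \frac{5}{32 \left(w + 2\right)} - \frac{1}{4 \left(w + 1\right)}.
F(w) = \frac{- 16 \log{\left(w + 1 \right)} + 10 \log{\left(w + 2 \right)} + 3 \log{\left(w^{2} + 4 \right)} + 2 \operatorname{atan}{\left(\frac{w}{2} \right)}}{64} is an antiderivative of f.
Check: d/dw[\frac{- 16 \log{\left(w + 1 \right)} + 10 \log{\left(w + 2 \right)} + 3 \log{\left(w^{2} + 4 \right)} + 2 \operatorname{atan}{\left(\frac{w}{2} \right)}}{64}] = - \frac{5}{4 w^{4} + 12 w^{3} + 24 w^{2} + 48 w + 32} = f(w).
F(9/2) = - \frac{\log{\left(\frac{11}{2} \right)}}{4} + \frac{\operatorname{atan}{\left(\frac{9}{4} \right)}}{32} + \frac{3 \log{\left(\frac{97}{4} \right)}}{64} + \frac{5 \log{\left(\frac{13}{2} \right)}}{32}; F(2) = - \frac{\log{\left(3 \right)}}{4} + \frac{\pi}{128} + \frac{3 \log{\left(8 \right)}}{64} + \frac{5 \log{\left(4 \right)}}{32}.
Integral = F(9/2) - F(2) = - \frac{\log{\left(\frac{11}{2} \right)}}{4} - \frac{5 \log{\left(4 \right)}}{32} - \frac{3 \log{\left(8 \right)}}{64} - \frac{\pi}{128} + \frac{\operatorname{atan}{\left(\frac{9}{4} \right)}}{32} + \frac{3 \log{\left(\frac{97}{4} \right)}}{64} + \frac{\log{\left(3 \right)}}{4} + \frac{5 \log{\left(\frac{13}{2} \right)}}{32}.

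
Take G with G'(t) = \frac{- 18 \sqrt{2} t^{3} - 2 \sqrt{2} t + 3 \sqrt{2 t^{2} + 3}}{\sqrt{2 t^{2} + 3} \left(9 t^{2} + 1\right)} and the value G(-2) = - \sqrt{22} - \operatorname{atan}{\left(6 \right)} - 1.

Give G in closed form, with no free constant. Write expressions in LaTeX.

G(t) = - \sqrt{2} \sqrt{2 t^{2} + 3} + \operatorname{atan}{\left(3 t \right)} - 1

A first test for any G(t): its t-derivative must equal the given G'(t).
A general antiderivative is - 2 \sqrt{t^{2} + \frac{3}{2}} + \operatorname{atan}{\left(3 t \right)} + C.
The condition gives C = - \sqrt{22} - \operatorname{atan}{\left(6 \right)} - 1 - (- \sqrt{22} - \operatorname{atan}{\left(6 \right)}) = -1.
So G(t) = - \sqrt{2} \sqrt{2 t^{2} + 3} + \operatorname{atan}{\left(3 t \right)} - 1.
Check: d/dt[- \sqrt{2} \sqrt{2 t^{2} + 3} + \operatorname{atan}{\left(3 t \right)} - 1] = \frac{- 18 \sqrt{2} t^{3} - 2 \sqrt{2} t + 3 \sqrt{2 t^{2} + 3}}{9 t^{2} \sqrt{2 t^{2} + 3} + \sqrt{2 t^{2} + 3}}, which equals G'(t).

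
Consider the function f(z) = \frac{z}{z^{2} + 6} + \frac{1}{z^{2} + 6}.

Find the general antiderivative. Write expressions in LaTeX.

The integrand splits into summands that can be handled one at a time.
Check: d/dz[\frac{\log{\left(z^{2} + 6 \right)}}{2} + \frac{\sqrt{6} \operatorname{atan}{\left(\frac{\sqrt{6} z}{6} \right)}}{6}] = \frac{z + 1}{z^{2} + 6}, which equals f(z).

F(z) = \frac{\log{\left(z^{2} + 6 \right)}}{2} + \frac{\sqrt{6} \operatorname{atan}{\left(\frac{\sqrt{6} z}{6} \right)}}{6} + C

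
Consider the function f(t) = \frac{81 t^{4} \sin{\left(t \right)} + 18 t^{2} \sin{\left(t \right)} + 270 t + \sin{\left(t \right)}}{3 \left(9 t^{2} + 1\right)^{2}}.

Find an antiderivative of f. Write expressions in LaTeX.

For F(t) to be correct the identity F'(t) - f(t) = 0 must hold.
Check: d/dt[- \frac{9 t^{2} \cos{\left(t \right)} + \cos{\left(t \right)} + 15}{3 \left(9 t^{2} + 1\right)}] = \frac{81 t^{4} \sin{\left(t \right)} + 18 t^{2} \sin{\left(t \right)} + 270 t + \sin{\left(t \right)}}{243 t^{4} + 54 t^{2} + 3}, which equals f(t).

An antiderivative is F(t) = - \frac{9 t^{2} \cos{\left(t \right)} + \cos{\left(t \right)} + 15}{3 \left(9 t^{2} + 1\right)}.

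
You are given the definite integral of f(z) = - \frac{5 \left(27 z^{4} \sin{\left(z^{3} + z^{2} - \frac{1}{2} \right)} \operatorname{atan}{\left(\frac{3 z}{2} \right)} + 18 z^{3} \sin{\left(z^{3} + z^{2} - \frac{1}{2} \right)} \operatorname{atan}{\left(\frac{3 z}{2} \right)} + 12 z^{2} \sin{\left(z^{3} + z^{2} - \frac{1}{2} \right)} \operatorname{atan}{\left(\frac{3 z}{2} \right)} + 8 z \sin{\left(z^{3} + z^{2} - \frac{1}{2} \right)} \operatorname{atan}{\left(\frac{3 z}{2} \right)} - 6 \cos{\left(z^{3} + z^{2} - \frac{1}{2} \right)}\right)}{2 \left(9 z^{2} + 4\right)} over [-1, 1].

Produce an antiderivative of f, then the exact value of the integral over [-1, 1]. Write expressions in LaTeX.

f has the shape u'v + uv' for u = \frac{5 \operatorname{atan}{\left(\frac{3 z}{2} \right)}}{2} and v = \cos{\left(z^{3} + z^{2} - \frac{1}{2} \right)} — it is the derivative of the product u*v.
F(z) = \frac{5 \cos{\left(z^{3} + z^{2} - \frac{1}{2} \right)} \operatorname{atan}{\left(\frac{3 z}{2} \right)}}{2} is an antiderivative of f.
Check: d/dz[\frac{5 \cos{\left(z^{3} + z^{2} - \frac{1}{2} \right)} \operatorname{atan}{\left(\frac{3 z}{2} \right)}}{2}] = \frac{- 135 z^{4} \sin{\left(z^{3} + z^{2} - \frac{1}{2} \right)} \operatorname{atan}{\left(\frac{3 z}{2} \right)} - 90 z^{3} \sin{\left(z^{3} + z^{2} - \frac{1}{2} \right)} \operatorname{atan}{\left(\frac{3 z}{2} \right)} - 60 z^{2} \sin{\left(z^{3} + z^{2} - \frac{1}{2} \right)} \operatorname{atan}{\left(\frac{3 z}{2} \right)} - 40 z \sin{\left(z^{3} + z^{2} - \frac{1}{2} \right)} \operatorname{atan}{\left(\frac{3 z}{2} \right)} + 30 \cos{\left(z^{3} + z^{2} - \frac{1}{2} \right)}}{18 z^{2} + 8}, which equals f(z).
F(1) = \frac{5 \cos{\left(\frac{3}{2} \right)} \operatorname{atan}{\left(\frac{3}{2} \right)}}{2}; F(-1) = - \frac{5 \cos{\left(\frac{1}{2} \right)} \operatorname{atan}{\left(\frac{3}{2} \right)}}{2}.
Integral = F(1) - F(-1) = \frac{5 \cos{\left(\frac{3}{2} \right)} \operatorname{atan}{\left(\frac{3}{2} \right)}}{2} + \frac{5 \cos{\left(\frac{1}{2} \right)} \operatorname{atan}{\left(\frac{3}{2} \right)}}{2}.

Antiderivative: F(z) = \frac{5 \cos{\left(z^{3} + z^{2} - \frac{1}{2} \right)} \operatorname{atan}{\left(\frac{3 z}{2} \right)}}{2}; value = \frac{5 \cos{\left(\frac{3}{2} \right)} \operatorname{atan}{\left(\frac{3}{2} \right)}}{2} + \frac{5 \cos{\left(\frac{1}{2} \right)} \operatorname{atan}{\left(\frac{3}{2} \right)}}{2}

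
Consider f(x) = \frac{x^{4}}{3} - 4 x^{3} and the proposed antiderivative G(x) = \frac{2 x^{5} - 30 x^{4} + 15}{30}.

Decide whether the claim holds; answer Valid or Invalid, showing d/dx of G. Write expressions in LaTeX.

d/dx[G] = \frac{x^{4}}{3} - 4 x^{3}
This equals f(x) exactly, so the claim holds.

Valid - differentiating G returns exactly f.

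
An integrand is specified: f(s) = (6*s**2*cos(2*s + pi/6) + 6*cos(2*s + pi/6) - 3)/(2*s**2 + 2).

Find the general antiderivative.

Check any antiderivative F(s) by computing F'(s) and comparing it with f(s).
Check: d/ds[3*(sin(2*s + pi/6) - atan(s))/2] = (6*s**2*cos(2*s + pi/6) + 6*cos(2*s + pi/6) - 3)/(2*s**2 + 2) = f(s).

F(s) = 3*(sin(2*s + pi/6) - atan(s))/2 + C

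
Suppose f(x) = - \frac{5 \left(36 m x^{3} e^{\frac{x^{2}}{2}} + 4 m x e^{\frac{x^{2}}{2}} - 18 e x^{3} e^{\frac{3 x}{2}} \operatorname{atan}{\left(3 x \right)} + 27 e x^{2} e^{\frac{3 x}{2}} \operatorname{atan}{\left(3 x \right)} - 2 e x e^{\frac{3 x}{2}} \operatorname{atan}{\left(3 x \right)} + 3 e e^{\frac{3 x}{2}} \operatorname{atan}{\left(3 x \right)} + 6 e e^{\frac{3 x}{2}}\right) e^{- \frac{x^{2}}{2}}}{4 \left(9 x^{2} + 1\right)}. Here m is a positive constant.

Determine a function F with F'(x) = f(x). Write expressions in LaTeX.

Whatever form F(x) takes, F'(x) = f(x) is non-negotiable.
Check: d/dx[- \frac{5 m x^{2}}{2} - \frac{5 e e^{\frac{3 x}{2}} e^{- \frac{x^{2}}{2}} \operatorname{atan}{\left(3 x \right)}}{2}] = \frac{- 180 m x^{3} e^{x^{2}} - 20 m x e^{x^{2}} + 90 e x^{3} e^{\frac{3 x}{2}} e^{\frac{x^{2}}{2}} \operatorname{atan}{\left(3 x \right)} - 135 e x^{2} e^{\frac{3 x}{2}} e^{\frac{x^{2}}{2}} \operatorname{atan}{\left(3 x \right)} + 10 e x e^{\frac{3 x}{2}} e^{\frac{x^{2}}{2}} \operatorname{atan}{\left(3 x \right)} - 15 e e^{\frac{3 x}{2}} e^{\frac{x^{2}}{2}} \operatorname{atan}{\left(3 x \right)} - 30 e e^{\frac{3 x}{2}} e^{\frac{x^{2}}{2}}}{36 x^{2} e^{x^{2}} + 4 e^{x^{2}}}, which equals f(x).

An antiderivative is F(x) = - \frac{5 m x^{2}}{2} - \frac{5 e e^{\frac{3 x}{2}} e^{- \frac{x^{2}}{2}} \operatorname{atan}{\left(3 x \right)}}{2}.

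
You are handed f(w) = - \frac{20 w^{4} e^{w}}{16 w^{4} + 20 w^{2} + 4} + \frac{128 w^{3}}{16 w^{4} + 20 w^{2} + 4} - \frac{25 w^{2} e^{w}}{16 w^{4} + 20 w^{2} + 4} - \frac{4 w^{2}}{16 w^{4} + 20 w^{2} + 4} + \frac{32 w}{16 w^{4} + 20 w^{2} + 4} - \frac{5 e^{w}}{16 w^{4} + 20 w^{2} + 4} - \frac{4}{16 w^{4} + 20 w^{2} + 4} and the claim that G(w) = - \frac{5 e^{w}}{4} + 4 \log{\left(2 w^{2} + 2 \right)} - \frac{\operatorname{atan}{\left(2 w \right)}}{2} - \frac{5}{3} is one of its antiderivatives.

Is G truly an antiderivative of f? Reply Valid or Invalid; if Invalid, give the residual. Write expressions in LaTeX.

d/dw[G] = \frac{- 20 w^{4} e^{w} + 128 w^{3} - 25 w^{2} e^{w} - 4 w^{2} + 32 w - 5 e^{w} - 4}{16 w^{4} + 20 w^{2} + 4}
This equals f(w) exactly, so the claim holds.

Valid. The derivative of G reproduces f.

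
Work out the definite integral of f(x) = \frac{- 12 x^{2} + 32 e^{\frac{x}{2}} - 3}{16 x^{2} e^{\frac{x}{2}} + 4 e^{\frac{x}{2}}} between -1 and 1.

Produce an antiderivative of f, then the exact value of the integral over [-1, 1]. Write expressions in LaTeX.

Antiderivative: F(x) = 4 \operatorname{atan}{\left(2 x \right)} + \frac{3 e^{- \frac{x}{2}}}{2}; value = - \frac{3 e^{\frac{1}{2}}}{2} + \frac{3}{2 e^{\frac{1}{2}}} + 8 \operatorname{atan}{\left(2 \right)}

Any candidate F(x) must reproduce f(x) exactly when differentiated.
F(x) = 4 \operatorname{atan}{\left(2 x \right)} + \frac{3 e^{- \frac{x}{2}}}{2} is an antiderivative of f.
Check: d/dx[4 \operatorname{atan}{\left(2 x \right)} + \frac{3 e^{- \frac{x}{2}}}{2}] = \frac{- 12 x^{2} + 32 e^{\frac{x}{2}} - 3}{16 x^{2} e^{\frac{x}{2}} + 4 e^{\frac{x}{2}}} = f(x).
F(1) = \frac{3}{2 e^{\frac{1}{2}}} + 4 \operatorname{atan}{\left(2 \right)}; F(-1) = - 4 \operatorname{atan}{\left(2 \right)} + \frac{3 e^{\frac{1}{2}}}{2}.
Integral = F(1) - F(-1) = - \frac{3 e^{\frac{1}{2}}}{2} + \frac{3}{2 e^{\frac{1}{2}}} + 8 \operatorname{atan}{\left(2 \right)}.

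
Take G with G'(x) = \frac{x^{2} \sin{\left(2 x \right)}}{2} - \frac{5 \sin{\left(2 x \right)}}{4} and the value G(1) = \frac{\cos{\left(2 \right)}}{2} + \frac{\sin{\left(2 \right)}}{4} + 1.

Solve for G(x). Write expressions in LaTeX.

G(x) = - \frac{x^{2} \cos{\left(2 x \right)}}{4} + \frac{x \sin{\left(2 x \right)}}{4} + \frac{3 \cos{\left(2 x \right)}}{4} + 1

Integrate term by term and add the pieces.
A general antiderivative is - \frac{x^{2} \cos{\left(2 x \right)}}{4} + \frac{x \sin{\left(2 x \right)}}{4} + \frac{3 \cos{\left(2 x \right)}}{4} + C.
The condition gives C = \frac{\cos{\left(2 \right)}}{2} + \frac{\sin{\left(2 \right)}}{4} + 1 - (\frac{\cos{\left(2 \right)}}{2} + \frac{\sin{\left(2 \right)}}{4}) = 1.
So G(x) = - \frac{x^{2} \cos{\left(2 x \right)}}{4} + \frac{x \sin{\left(2 x \right)}}{4} + \frac{3 \cos{\left(2 x \right)}}{4} + 1.
Check: d/dx[- \frac{x^{2} \cos{\left(2 x \right)}}{4} + \frac{x \sin{\left(2 x \right)}}{4} + \frac{3 \cos{\left(2 x \right)}}{4} + 1] = \frac{x^{2} \sin{\left(2 x \right)}}{2} - \frac{5 \sin{\left(2 x \right)}}{4} = G'(x).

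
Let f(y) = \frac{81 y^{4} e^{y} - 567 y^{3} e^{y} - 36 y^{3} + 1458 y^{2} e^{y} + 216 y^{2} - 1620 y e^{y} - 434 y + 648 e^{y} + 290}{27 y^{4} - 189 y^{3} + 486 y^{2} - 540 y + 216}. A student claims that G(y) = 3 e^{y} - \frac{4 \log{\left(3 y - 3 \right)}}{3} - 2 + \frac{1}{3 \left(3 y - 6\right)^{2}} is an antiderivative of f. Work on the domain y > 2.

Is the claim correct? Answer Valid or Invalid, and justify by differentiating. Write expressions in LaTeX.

d/dy[G] = \frac{81 y^{4} e^{y} - 567 y^{3} e^{y} - 36 y^{3} + 1458 y^{2} e^{y} + 216 y^{2} - 1620 y e^{y} - 434 y + 648 e^{y} + 290}{27 y^{4} - 189 y^{3} + 486 y^{2} - 540 y + 216}
This equals f(y) exactly, so the claim holds.

Valid. The derivative of G reproduces f.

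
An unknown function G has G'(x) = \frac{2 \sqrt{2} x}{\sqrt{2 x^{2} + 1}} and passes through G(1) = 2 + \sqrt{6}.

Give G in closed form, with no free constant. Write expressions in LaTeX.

The substitution u = 4 x^{2} + 2 works: G'(x) is exactly (dG/du)*(du/dx) for that inner function.
A general antiderivative is \sqrt{4 x^{2} + 2} + C.
The condition gives C = 2 + \sqrt{6} - (\sqrt{6}) = 2.
So G(x) = \sqrt{4 x^{2} + 2} + 2.
Check: d/dx[\sqrt{4 x^{2} + 2} + 2] = \frac{2 \sqrt{2} x}{\sqrt{2 x^{2} + 1}} = G'(x).

G(x) = \sqrt{4 x^{2} + 2} + 2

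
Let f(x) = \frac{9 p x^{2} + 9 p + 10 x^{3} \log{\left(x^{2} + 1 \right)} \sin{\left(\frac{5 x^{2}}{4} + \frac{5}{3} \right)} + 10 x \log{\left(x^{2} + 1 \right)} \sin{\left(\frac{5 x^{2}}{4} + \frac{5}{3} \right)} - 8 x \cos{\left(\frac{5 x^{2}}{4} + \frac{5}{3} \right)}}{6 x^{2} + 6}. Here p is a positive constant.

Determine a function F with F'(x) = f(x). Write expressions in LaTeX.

An antiderivative is F(x) = \frac{9 p x - 4 \log{\left(x^{2} + 1 \right)} \cos{\left(\frac{5 x^{2}}{4} + \frac{5}{3} \right)}}{6}.

Any candidate F(x) must reproduce f(x) exactly when differentiated.
Check: d/dx[\frac{9 p x - 4 \log{\left(x^{2} + 1 \right)} \cos{\left(\frac{5 x^{2}}{4} + \frac{5}{3} \right)}}{6}] = \frac{9 p x^{2} + 9 p + 10 x^{3} \log{\left(x^{2} + 1 \right)} \sin{\left(\frac{5 x^{2}}{4} + \frac{5}{3} \right)} + 10 x \log{\left(x^{2} + 1 \right)} \sin{\left(\frac{5 x^{2}}{4} + \frac{5}{3} \right)} - 8 x \cos{\left(\frac{5 x^{2}}{4} + \frac{5}{3} \right)}}{6 x^{2} + 6} = f(x).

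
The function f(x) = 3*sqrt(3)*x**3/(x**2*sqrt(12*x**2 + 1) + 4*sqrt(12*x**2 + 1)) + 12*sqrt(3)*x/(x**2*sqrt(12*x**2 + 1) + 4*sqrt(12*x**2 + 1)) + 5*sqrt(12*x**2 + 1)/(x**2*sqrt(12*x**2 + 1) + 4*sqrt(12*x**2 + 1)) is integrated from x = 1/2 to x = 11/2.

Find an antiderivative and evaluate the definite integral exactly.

Integrate term by term and add the pieces.
F(x) = sqrt(3)*(3*sqrt(12*x**2 + 1) + 10*sqrt(3)*atan(x/2))/12 is an antiderivative of f.
Check: d/dx[sqrt(3)*(3*sqrt(12*x**2 + 1) + 10*sqrt(3)*atan(x/2))/12] = (3*sqrt(3)*x**3 + 12*sqrt(3)*x + 5*sqrt(12*x**2 + 1))/(x**2*sqrt(12*x**2 + 1) + 4*sqrt(12*x**2 + 1)), which equals f(x).
F(11/2) = 5*atan(11/4)/2 + sqrt(273)/2; F(1/2) = 5*atan(1/4)/2 + sqrt(3)/2.
Integral = F(11/2) - F(1/2) = -sqrt(3)/2 - 5*atan(1/4)/2 + 5*atan(11/4)/2 + sqrt(273)/2.

Antiderivative: F(x) = sqrt(3)*(3*sqrt(12*x**2 + 1) + 10*sqrt(3)*atan(x/2))/12; value = -sqrt(3)/2 - 5*atan(1/4)/2 + 5*atan(11/4)/2 + sqrt(273)/2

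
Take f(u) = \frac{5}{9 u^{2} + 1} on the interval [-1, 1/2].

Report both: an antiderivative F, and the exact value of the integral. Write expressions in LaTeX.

Antiderivative: F(u) = \frac{5 \operatorname{atan}{\left(3 u \right)}}{3}; value = \frac{5 \operatorname{atan}{\left(\frac{3}{2} \right)}}{3} + \frac{5 \operatorname{atan}{\left(3 \right)}}{3}

Recover f(u) by differentiating a candidate F(u); any mismatch rules it out.
F(u) = \frac{5 \operatorname{atan}{\left(3 u \right)}}{3} is an antiderivative of f.
Check: d/du[\frac{5 \operatorname{atan}{\left(3 u \right)}}{3}] = \frac{5}{9 u^{2} + 1} = f(u).
F(1/2) = \frac{5 \operatorname{atan}{\left(\frac{3}{2} \right)}}{3}; F(-1) = - \frac{5 \operatorname{atan}{\left(3 \right)}}{3}.
Integral = F(1/2) - F(-1) = \frac{5 \operatorname{atan}{\left(\frac{3}{2} \right)}}{3} + \frac{5 \operatorname{atan}{\left(3 \right)}}{3}.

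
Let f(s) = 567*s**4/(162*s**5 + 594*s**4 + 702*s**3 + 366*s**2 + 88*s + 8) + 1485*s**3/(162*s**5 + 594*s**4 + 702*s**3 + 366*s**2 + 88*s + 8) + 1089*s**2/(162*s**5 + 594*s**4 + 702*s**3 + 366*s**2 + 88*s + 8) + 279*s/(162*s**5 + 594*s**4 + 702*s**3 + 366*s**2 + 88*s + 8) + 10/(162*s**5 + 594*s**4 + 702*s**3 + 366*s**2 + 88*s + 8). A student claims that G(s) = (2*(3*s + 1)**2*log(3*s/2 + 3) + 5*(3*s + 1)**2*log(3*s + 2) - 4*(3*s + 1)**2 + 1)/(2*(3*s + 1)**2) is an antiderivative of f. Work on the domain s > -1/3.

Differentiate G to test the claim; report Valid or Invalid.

Valid: G'(s) = f(s).

d/ds[G] = (567*s**4 + 1485*s**3 + 1089*s**2 + 279*s + 10)/(162*s**5 + 594*s**4 + 702*s**3 + 366*s**2 + 88*s + 8)
This equals f(s) exactly, so the claim holds.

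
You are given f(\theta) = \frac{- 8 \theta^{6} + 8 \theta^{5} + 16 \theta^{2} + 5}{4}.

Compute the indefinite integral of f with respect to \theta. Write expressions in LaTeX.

Differentiate the proposed F(\theta) back; it has to land on f(\theta) exactly.
Check: d/d\theta[- \frac{\theta \left(24 \theta^{6} - 28 \theta^{5} - 112 \theta^{2} - 105\right)}{84}] = - 2 \theta^{6} + 2 \theta^{5} + 4 \theta^{2} + \frac{5}{4}, which equals f(\theta).

F(\theta) = - \frac{\theta \left(24 \theta^{6} - 28 \theta^{5} - 112 \theta^{2} - 105\right)}{84} + C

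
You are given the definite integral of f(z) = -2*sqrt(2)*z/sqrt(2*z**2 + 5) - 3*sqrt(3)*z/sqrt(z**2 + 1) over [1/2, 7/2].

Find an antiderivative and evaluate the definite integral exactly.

The integrand splits into summands that can be handled one at a time.
F(z) = -2*sqrt(z**2 + 5/2) - 3*sqrt(3*z**2 + 3) is an antiderivative of f.
Check: d/dz[-2*sqrt(z**2 + 5/2) - 3*sqrt(3*z**2 + 3)] = (-2*sqrt(2)*z*sqrt(z**2 + 1) - 3*sqrt(3)*z*sqrt(2*z**2 + 5))/(sqrt(z**2 + 1)*sqrt(2*z**2 + 5)), which equals f(z).
F(7/2) = -3*sqrt(159)/2 - sqrt(59); F(1/2) = -3*sqrt(15)/2 - sqrt(11).
Integral = F(7/2) - F(1/2) = -3*sqrt(159)/2 - sqrt(59) + sqrt(11) + 3*sqrt(15)/2.

Antiderivative: F(z) = -2*sqrt(z**2 + 5/2) - 3*sqrt(3*z**2 + 3); value = -3*sqrt(159)/2 - sqrt(59) + sqrt(11) + 3*sqrt(15)/2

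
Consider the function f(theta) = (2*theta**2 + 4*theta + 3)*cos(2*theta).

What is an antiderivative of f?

An antiderivative is F(theta) = theta**2*sin(2*theta) + 2*theta*sin(2*theta) + theta*cos(2*theta) + sin(2*theta) + cos(2*theta).

Whatever form F(theta) takes, F'(theta) = f(theta) is non-negotiable.
Check: d/dtheta[theta**2*sin(2*theta) + 2*theta*sin(2*theta) + theta*cos(2*theta) + sin(2*theta) + cos(2*theta)] = 2*theta**2*cos(2*theta) + 4*theta*cos(2*theta) + 3*cos(2*theta), which equals f(theta).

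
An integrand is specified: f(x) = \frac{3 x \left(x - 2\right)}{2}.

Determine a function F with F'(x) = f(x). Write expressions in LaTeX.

An antiderivative is F(x) = \frac{x^{3}}{2} - \frac{3 x^{2}}{2}.

Differentiate the proposed F(x) back; it has to land on f(x) exactly.
Check: d/dx[\frac{x^{3}}{2} - \frac{3 x^{2}}{2}] = \frac{3 x^{2}}{2} - 3 x, which equals f(x).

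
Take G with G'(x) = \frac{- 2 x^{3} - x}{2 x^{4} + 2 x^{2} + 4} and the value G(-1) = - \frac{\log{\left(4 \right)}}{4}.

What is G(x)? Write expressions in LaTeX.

The substitution u = x^{4} + x^{2} + 2 works: G'(x) is exactly (dG/du)*(du/dx) for that inner function.
A general antiderivative is - \frac{\log{\left(x^{4} + x^{2} + 2 \right)}}{4} + C.
The condition gives C = - \frac{\log{\left(4 \right)}}{4} - (- \frac{\log{\left(4 \right)}}{4}) = 0.
So G(x) = - \frac{\log{\left(x^{4} + x^{2} + 2 \right)}}{4}.
Check: d/dx[- \frac{\log{\left(x^{4} + x^{2} + 2 \right)}}{4}] = \frac{- 2 x^{3} - x}{2 x^{4} + 2 x^{2} + 4} = G'(x).

G(x) = - \frac{\log{\left(x^{4} + x^{2} + 2 \right)}}{4}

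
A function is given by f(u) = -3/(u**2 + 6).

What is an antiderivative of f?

An antiderivative is F(u) = -sqrt(6)*atan(sqrt(6)*u/6)/2.

Any candidate F(u) must reproduce f(u) exactly when differentiated.
Check: d/du[-sqrt(6)*atan(sqrt(6)*u/6)/2] = -3/(u**2 + 6) = f(u).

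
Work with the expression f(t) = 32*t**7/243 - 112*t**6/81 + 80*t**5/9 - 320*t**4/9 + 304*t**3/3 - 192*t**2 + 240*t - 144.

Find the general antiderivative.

The substitution u = -t**2/3 + t - 3 works: f is exactly (dF/du)*(du/dt) for that inner function.
Check: d/dt[4*(-t**2/3 + t - 3)**4/3] = 32*t**7/243 - 112*t**6/81 + 80*t**5/9 - 320*t**4/9 + 304*t**3/3 - 192*t**2 + 240*t - 144 = f(t).

F(t) = 4*(-t**2/3 + t - 3)**4/3 + C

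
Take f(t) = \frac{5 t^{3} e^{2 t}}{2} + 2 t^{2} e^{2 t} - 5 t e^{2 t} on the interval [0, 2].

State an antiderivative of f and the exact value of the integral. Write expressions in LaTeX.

Antiderivative: F(t) = \frac{5 t^{3} e^{2 t}}{4} - \frac{7 t^{2} e^{2 t}}{8} - \frac{13 t e^{2 t}}{8} + \frac{13 e^{2 t}}{16}; value = - \frac{13}{16} + \frac{65 e^{4}}{16}

f has the shape u'v + uv' for u = \frac{5 t^{3}}{4} - \frac{7 t^{2}}{8} - \frac{13 t}{8} + \frac{13}{16} and v = e^{2 t} — it is the derivative of the product u*v.
F(t) = \frac{5 t^{3} e^{2 t}}{4} - \frac{7 t^{2} e^{2 t}}{8} - \frac{13 t e^{2 t}}{8} + \frac{13 e^{2 t}}{16} is an antiderivative of f.
Check: d/dt[\frac{5 t^{3} e^{2 t}}{4} - \frac{7 t^{2} e^{2 t}}{8} - \frac{13 t e^{2 t}}{8} + \frac{13 e^{2 t}}{16}] = \frac{5 t^{3} e^{2 t}}{2} + 2 t^{2} e^{2 t} - 5 t e^{2 t} = f(t).
F(2) = \frac{65 e^{4}}{16}; F(0) = \frac{13}{16}.
Integral = F(2) - F(0) = - \frac{13}{16} + \frac{65 e^{4}}{16}.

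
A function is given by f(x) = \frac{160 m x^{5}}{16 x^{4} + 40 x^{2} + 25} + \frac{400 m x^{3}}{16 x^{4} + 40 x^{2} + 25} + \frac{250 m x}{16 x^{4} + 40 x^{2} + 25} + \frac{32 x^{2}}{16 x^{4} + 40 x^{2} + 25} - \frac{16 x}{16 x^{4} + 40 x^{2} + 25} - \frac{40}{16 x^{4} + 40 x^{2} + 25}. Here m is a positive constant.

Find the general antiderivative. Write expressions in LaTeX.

F(x) = \frac{20 m x^{4} + 25 m x^{2} - 8 x + 2}{4 x^{2} + 5} + C

Integrate term by term and add the pieces.
Check: d/dx[\frac{20 m x^{4} + 25 m x^{2} - 8 x + 2}{4 x^{2} + 5}] = \frac{160 m x^{5} + 400 m x^{3} + 250 m x + 32 x^{2} - 16 x - 40}{16 x^{4} + 40 x^{2} + 25}, which equals f(x).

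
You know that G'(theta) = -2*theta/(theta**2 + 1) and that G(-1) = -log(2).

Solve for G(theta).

The substitution u = theta**2 + 1 works: G'(theta) is exactly (dG/du)*(du/dtheta) for that inner function.
A general antiderivative is -log(theta**2 + 1) + C.
The condition gives C = -log(2) - (-log(2)) = 0.
So G(theta) = -log(theta**2 + 1).
Check: d/dtheta[-log(theta**2 + 1)] = -2*theta/(theta**2 + 1) = G'(theta).

G(theta) = -log(theta**2 + 1)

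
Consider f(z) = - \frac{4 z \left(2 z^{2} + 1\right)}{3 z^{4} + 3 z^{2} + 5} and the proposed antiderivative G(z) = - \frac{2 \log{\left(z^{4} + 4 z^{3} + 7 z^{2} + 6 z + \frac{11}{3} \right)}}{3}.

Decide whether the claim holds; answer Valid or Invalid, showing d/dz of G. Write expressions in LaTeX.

Invalid: d/dz[G] - f = \frac{24 z^{6} + 72 z^{5} + 84 z^{4} + 48 z^{3} - 84 z^{2} - 96 z - 60}{9 z^{8} + 36 z^{7} + 72 z^{6} + 90 z^{5} + 111 z^{4} + 114 z^{3} + 138 z^{2} + 90 z + 55}, which is not 0.

d/dz[G] = \frac{- 8 z^{3} - 24 z^{2} - 28 z - 12}{3 z^{4} + 12 z^{3} + 21 z^{2} + 18 z + 11}
d/dz[G] - f(z) = \frac{24 z^{6} + 72 z^{5} + 84 z^{4} + 48 z^{3} - 84 z^{2} - 96 z - 60}{9 z^{8} + 36 z^{7} + 72 z^{6} + 90 z^{5} + 111 z^{4} + 114 z^{3} + 138 z^{2} + 90 z + 55} != 0.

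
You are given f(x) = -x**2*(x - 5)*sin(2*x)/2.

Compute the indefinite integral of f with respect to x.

Since d/dx undoes antidifferentiation here, F'(x) = f(x) is required of F(x).
Check: d/dx[x**3*cos(2*x)/4 - 3*x**2*sin(2*x)/8 - 5*x**2*cos(2*x)/4 + 5*x*sin(2*x)/4 - 3*x*cos(2*x)/8 + 3*sin(2*x)/16 + 5*cos(2*x)/8] = -x**3*sin(2*x)/2 + 5*x**2*sin(2*x)/2, which equals f(x).

F(x) = x**3*cos(2*x)/4 - 3*x**2*sin(2*x)/8 - 5*x**2*cos(2*x)/4 + 5*x*sin(2*x)/4 - 3*x*cos(2*x)/8 + 3*sin(2*x)/16 + 5*cos(2*x)/8 + C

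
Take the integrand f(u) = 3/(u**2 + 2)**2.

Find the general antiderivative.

F(u) = 3*u/(4*u**2 + 8) + 3*sqrt(2)*atan(sqrt(2)*u/2)/8 + C

Check any antiderivative F(u) by computing F'(u) and comparing it with f(u).
Check: d/du[3*u/(4*u**2 + 8) + 3*sqrt(2)*atan(sqrt(2)*u/2)/8] = 3/(u**4 + 4*u**2 + 4), which equals f(u).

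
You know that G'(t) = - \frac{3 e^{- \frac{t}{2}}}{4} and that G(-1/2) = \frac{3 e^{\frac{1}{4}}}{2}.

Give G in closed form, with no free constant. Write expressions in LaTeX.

G(t) = \frac{3 e^{- \frac{t}{2}}}{2}

A first test for any G(t): its t-derivative must equal the given G'(t).
A general antiderivative is \frac{3 e^{- \frac{t}{2}}}{2} + C.
The condition gives C = \frac{3 e^{\frac{1}{4}}}{2} - (\frac{3 e^{\frac{1}{4}}}{2}) = 0.
So G(t) = \frac{3 e^{- \frac{t}{2}}}{2}.
Check: d/dt[\frac{3 e^{- \frac{t}{2}}}{2}] = - \frac{3 e^{- \frac{t}{2}}}{4} = G'(t).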